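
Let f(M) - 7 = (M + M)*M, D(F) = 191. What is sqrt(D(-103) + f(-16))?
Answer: sqrt(710) ≈ 26.646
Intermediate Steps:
f(M) = 7 + 2*M**2 (f(M) = 7 + (M + M)*M = 7 + (2*M)*M = 7 + 2*M**2)
sqrt(D(-103) + f(-16)) = sqrt(191 + (7 + 2*(-16)**2)) = sqrt(191 + (7 + 2*256)) = sqrt(191 + (7 + 512)) = sqrt(191 + 519) = sqrt(710)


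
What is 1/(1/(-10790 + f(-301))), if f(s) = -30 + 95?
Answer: -10725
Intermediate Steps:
f(s) = 65
1/(1/(-10790 + f(-301))) = 1/(1/(-10790 + 65)) = 1/(1/(-10725)) = 1/(-1/10725) = -10725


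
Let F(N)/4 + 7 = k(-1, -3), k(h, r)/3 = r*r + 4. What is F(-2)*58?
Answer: 7424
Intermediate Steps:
k(h, r) = 12 + 3*r² (k(h, r) = 3*(r*r + 4) = 3*(r² + 4) = 3*(4 + r²) = 12 + 3*r²)
F(N) = 128 (F(N) = -28 + 4*(12 + 3*(-3)²) = -28 + 4*(12 + 3*9) = -28 + 4*(12 + 27) = -28 + 4*39 = -28 + 156 = 128)
F(-2)*58 = 128*58 = 7424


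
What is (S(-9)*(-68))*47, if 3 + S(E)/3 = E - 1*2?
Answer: 134232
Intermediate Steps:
S(E) = -15 + 3*E (S(E) = -9 + 3*(E - 1*2) = -9 + 3*(E - 2) = -9 + 3*(-2 + E) = -9 + (-6 + 3*E) = -15 + 3*E)
(S(-9)*(-68))*47 = ((-15 + 3*(-9))*(-68))*47 = ((-15 - 27)*(-68))*47 = -42*(-68)*47 = 2856*47 = 134232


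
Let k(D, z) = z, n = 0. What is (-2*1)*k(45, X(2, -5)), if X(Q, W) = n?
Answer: 0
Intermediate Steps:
X(Q, W) = 0
(-2*1)*k(45, X(2, -5)) = -2*1*0 = -2*0 = 0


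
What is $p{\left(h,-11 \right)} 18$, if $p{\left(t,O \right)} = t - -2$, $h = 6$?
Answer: $144$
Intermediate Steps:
$p{\left(t,O \right)} = 2 + t$ ($p{\left(t,O \right)} = t + 2 = 2 + t$)
$p{\left(h,-11 \right)} 18 = \left(2 + 6\right) 18 = 8 \cdot 18 = 144$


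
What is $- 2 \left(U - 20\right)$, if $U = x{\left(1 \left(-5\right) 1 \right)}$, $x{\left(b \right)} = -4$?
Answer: $48$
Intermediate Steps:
$U = -4$
$- 2 \left(U - 20\right) = - 2 \left(-4 - 20\right) = \left(-2\right) \left(-24\right) = 48$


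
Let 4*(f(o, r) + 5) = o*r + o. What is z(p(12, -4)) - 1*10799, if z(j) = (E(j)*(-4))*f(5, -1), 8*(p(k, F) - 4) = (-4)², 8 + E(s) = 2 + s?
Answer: -10799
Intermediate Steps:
E(s) = -6 + s (E(s) = -8 + (2 + s) = -6 + s)
f(o, r) = -5 + o/4 + o*r/4 (f(o, r) = -5 + (o*r + o)/4 = -5 + (o + o*r)/4 = -5 + (o/4 + o*r/4) = -5 + o/4 + o*r/4)
p(k, F) = 6 (p(k, F) = 4 + (⅛)*(-4)² = 4 + (⅛)*16 = 4 + 2 = 6)
z(j) = -120 + 20*j (z(j) = ((-6 + j)*(-4))*(-5 + (¼)*5 + (¼)*5*(-1)) = (24 - 4*j)*(-5 + 5/4 - 5/4) = (24 - 4*j)*(-5) = -120 + 20*j)
z(p(12, -4)) - 1*10799 = (-120 + 20*6) - 1*10799 = (-120 + 120) - 10799 = 0 - 10799 = -10799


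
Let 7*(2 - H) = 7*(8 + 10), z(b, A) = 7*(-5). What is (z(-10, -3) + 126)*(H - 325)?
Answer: -31031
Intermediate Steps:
z(b, A) = -35
H = -16 (H = 2 - (8 + 10) = 2 - 18 = -16)
(z(-10, -3) + 126)*(H - 325) = (-35 + 126)*(-16 - 325) = 91*(-341) = -31031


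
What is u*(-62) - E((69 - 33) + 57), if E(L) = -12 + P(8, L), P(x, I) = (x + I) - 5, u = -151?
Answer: 9278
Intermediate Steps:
P(x, I) = -5 + I + x (P(x, I) = (I + x) - 5 = -5 + I + x)
E(L) = -9 + L (E(L) = -12 + (-5 + L + 8) = -12 + (3 + L) = -9 + L)
u*(-62) - E((69 - 33) + 57) = -151*(-62) - (-9 + ((69 - 33) + 57)) = 9362 - (-9 + (36 + 57)) = 9362 - (-9 + 93) = 9362 - 1*84 = 9362 - 84 = 9278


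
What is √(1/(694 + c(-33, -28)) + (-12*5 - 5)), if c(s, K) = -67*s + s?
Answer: I*√134035522/1436 ≈ 8.0622*I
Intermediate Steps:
c(s, K) = -66*s
√(1/(694 + c(-33, -28)) + (-12*5 - 5)) = √(1/(694 - 66*(-33)) + (-12*5 - 5)) = √(1/(694 + 2178) + (-60 - 5)) = √(1/2872 - 65) = √(-186679/2872) = I*√134035522/1436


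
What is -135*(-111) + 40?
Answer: 15025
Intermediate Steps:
-135*(-111) + 40 = 14985 + 40 = 15025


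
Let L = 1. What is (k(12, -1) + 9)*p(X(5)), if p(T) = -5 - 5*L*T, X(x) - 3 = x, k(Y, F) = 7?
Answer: -720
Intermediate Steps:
X(x) = 3 + x
p(T) = -5 - 5*T (p(T) = -5 - 5*1*T = -5 - 5*T)
(k(12, -1) + 9)*p(X(5)) = (7 + 9)*(-5 - 5*(3 + 5)) = 16*(-5 - 5*8) = 16*(-5 - 40) = 16*(-45) = -720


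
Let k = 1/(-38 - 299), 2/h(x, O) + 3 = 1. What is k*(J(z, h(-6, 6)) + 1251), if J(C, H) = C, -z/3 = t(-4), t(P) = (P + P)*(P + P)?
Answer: -1059/337 ≈ -3.1424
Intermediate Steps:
h(x, O) = -1 (h(x, O) = 2/(-3 + 1) = 2/(-2) = 2*(-1/2) = -1)
k = -1/337 (k = 1/(-337) = -1/337 ≈ -0.0029674)
t(P) = 4*P**2 (t(P) = (2*P)*(2*P) = 4*P**2)
z = -192 (z = -12*(-4)**2 = -12*16 = -3*64 = -192)
k*(J(z, h(-6, 6)) + 1251) = -(-192 + 1251)/337 = -1/337*1059 = -1059/337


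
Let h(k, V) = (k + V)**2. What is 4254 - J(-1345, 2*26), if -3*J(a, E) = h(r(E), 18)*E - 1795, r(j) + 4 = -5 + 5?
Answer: 7053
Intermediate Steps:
r(j) = -4 (r(j) = -4 + (-5 + 5) = -4 + 0 = -4)
h(k, V) = (V + k)**2
J(a, E) = 1795/3 - 196*E/3 (J(a, E) = -((18 - 4)**2*E - 1795)/3 = -(14**2*E - 1795)/3 = -(196*E - 1795)/3 = -(-1795 + 196*E)/3 = 1795/3 - 196*E/3)
4254 - J(-1345, 2*26) = 4254 - (1795/3 - 392*26/3) = 4254 - (1795/3 - 196/3*52) = 4254 - (1795/3 - 10192/3) = 4254 - 1*(-2799) = 4254 + 2799 = 7053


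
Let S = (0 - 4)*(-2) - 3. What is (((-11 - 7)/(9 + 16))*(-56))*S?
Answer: 1008/5 ≈ 201.60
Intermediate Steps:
S = 5 (S = -4*(-2) - 3 = 8 - 3 = 5)
(((-11 - 7)/(9 + 16))*(-56))*S = (((-11 - 7)/(9 + 16))*(-56))*5 = (-18/25*(-56))*5 = (-18*1/25*(-56))*5 = -18/25*(-56)*5 = (1008/25)*5 = 1008/5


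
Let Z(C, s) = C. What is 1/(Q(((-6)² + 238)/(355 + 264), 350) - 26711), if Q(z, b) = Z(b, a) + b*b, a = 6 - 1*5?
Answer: 1/96139 ≈ 1.0402e-5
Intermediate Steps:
a = 1 (a = 6 - 5 = 1)
Q(z, b) = b + b² (Q(z, b) = b + b*b = b + b²)
1/(Q(((-6)² + 238)/(355 + 264), 350) - 26711) = 1/(350*(1 + 350) - 26711) = 1/(350*351 - 26711) = 1/(122850 - 26711) = 1/96139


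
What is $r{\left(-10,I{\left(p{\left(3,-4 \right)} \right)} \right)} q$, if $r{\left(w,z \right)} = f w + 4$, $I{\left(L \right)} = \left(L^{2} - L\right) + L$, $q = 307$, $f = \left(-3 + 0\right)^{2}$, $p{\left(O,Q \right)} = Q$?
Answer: $-26402$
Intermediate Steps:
$f = 9$ ($f = \left(-3\right)^{2} = 9$)
$I{\left(L \right)} = L^{2}$
$r{\left(w,z \right)} = 4 + 9 w$ ($r{\left(w,z \right)} = 9 w + 4 = 4 + 9 w$)
$r{\left(-10,I{\left(p{\left(3,-4 \right)} \right)} \right)} q = \left(4 + 9 \left(-10\right)\right) 307 = \left(4 - 90\right) 307 = \left(-86\right) 307 = -26402$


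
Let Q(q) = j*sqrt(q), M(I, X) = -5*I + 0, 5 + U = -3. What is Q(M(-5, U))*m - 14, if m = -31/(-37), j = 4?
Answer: 102/37 ≈ 2.7568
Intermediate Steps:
U = -8 (U = -5 - 3 = -8)
M(I, X) = -5*I
Q(q) = 4*sqrt(q)
m = 31/37 (m = -31*(-1/37) = 31/37 ≈ 0.83784)
Q(M(-5, U))*m - 14 = (4*sqrt(-5*(-5)))*(31/37) - 14 = (4*sqrt(25))*(31/37) - 14 = (4*5)*(31/37) - 14 = 20*(31/37) - 14 = 620/37 - 14 = 102/37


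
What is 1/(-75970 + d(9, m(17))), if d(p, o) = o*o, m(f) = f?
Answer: -1/75681 ≈ -1.3213e-5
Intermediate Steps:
d(p, o) = o²
1/(-75970 + d(9, m(17))) = 1/(-75970 + 17²) = 1/(-75970 + 289) = 1/(-75681) = -1/75681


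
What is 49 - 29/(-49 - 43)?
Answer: 4537/92 ≈ 49.315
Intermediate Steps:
49 - 29/(-49 - 43) = 49 - 29/(-92) = 49 - 1/92*(-29) = 49 + 29/92 = 4537/92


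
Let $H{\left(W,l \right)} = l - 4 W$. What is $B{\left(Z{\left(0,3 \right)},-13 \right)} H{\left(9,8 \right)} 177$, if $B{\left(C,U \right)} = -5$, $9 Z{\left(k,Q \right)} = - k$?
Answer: $24780$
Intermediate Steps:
$Z{\left(k,Q \right)} = - \frac{k}{9}$ ($Z{\left(k,Q \right)} = \frac{\left(-1\right) k}{9} = - \frac{k}{9}$)
$B{\left(Z{\left(0,3 \right)},-13 \right)} H{\left(9,8 \right)} 177 = - 5 \left(8 - 36\right) 177 = \left(-5\right) \left(-28\right) 177 = 140 \cdot 177 = 24780$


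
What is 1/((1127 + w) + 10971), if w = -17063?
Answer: -1/4965 ≈ -0.00020141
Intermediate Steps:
1/((1127 + w) + 10971) = 1/((1127 - 17063) + 10971) = 1/(-15936 + 10971) = 1/(-4965) = -1/4965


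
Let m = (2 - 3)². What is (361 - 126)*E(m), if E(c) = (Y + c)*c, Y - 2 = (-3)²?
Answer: 2820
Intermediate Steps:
Y = 11 (Y = 2 + (-3)² = 2 + 9 = 11)
m = 1 (m = (-1)² = 1)
E(c) = c*(11 + c) (E(c) = (11 + c)*c = c*(11 + c))
(361 - 126)*E(m) = (361 - 126)*(1*(11 + 1)) = 235*(1*12) = 235*12 = 2820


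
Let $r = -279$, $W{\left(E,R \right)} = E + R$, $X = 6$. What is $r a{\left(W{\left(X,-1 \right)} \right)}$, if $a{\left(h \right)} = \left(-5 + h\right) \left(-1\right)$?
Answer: $0$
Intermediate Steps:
$a{\left(h \right)} = 5 - h$
$r a{\left(W{\left(X,-1 \right)} \right)} = - 279 \left(5 - \left(6 - 1\right)\right) = - 279 \left(5 - 5\right) = \left(-279\right) 0 = 0$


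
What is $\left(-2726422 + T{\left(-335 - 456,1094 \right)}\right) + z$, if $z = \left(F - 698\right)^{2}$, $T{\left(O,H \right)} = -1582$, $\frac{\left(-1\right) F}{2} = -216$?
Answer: $-2657248$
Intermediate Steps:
$F = 432$ ($F = \left(-2\right) \left(-216\right) = 432$)
$z = 70756$ ($z = \left(432 - 698\right)^{2} = \left(-266\right)^{2} = 70756$)
$\left(-2726422 + T{\left(-335 - 456,1094 \right)}\right) + z = \left(-2726422 - 1582\right) + 70756 = -2728004 + 70756 = -2657248$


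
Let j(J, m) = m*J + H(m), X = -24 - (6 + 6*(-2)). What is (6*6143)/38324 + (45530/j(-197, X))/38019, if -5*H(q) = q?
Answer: 53618692264/55731785967 ≈ 0.96208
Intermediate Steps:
H(q) = -q/5
X = -18 (X = -24 - (6 - 12) = -24 - 1*(-6) = -24 + 6 = -18)
j(J, m) = -m/5 + J*m (j(J, m) = m*J - m/5 = J*m - m/5 = -m/5 + J*m)
(6*6143)/38324 + (45530/j(-197, X))/38019 = (6*6143)/38324 + (45530/((-18*(-1/5 - 197))))/38019 = 36858*(1/38324) + (45530/((-18*(-986/5))))*(1/38019) = 18429/19162 + (45530/(17748/5))*(1/38019) = 18429/19162 + (45530*(5/17748))*(1/38019) = 18429/19162 + (3925/306)*(1/38019) = 18429/19162 + 3925/11633814 = 53618692264/55731785967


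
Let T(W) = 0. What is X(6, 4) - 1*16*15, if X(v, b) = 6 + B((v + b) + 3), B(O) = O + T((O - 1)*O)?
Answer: -221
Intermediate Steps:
B(O) = O (B(O) = O + 0 = O)
X(v, b) = 9 + b + v (X(v, b) = 6 + ((v + b) + 3) = 6 + ((b + v) + 3) = 6 + (3 + b + v) = 9 + b + v)
X(6, 4) - 1*16*15 = (9 + 4 + 6) - 1*16*15 = 19 - 16*15 = 19 - 240 = -221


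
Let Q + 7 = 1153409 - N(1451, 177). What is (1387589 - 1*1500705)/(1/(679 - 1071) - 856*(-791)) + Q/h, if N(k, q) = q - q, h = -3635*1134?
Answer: -81486229725857/182348641821465 ≈ -0.44687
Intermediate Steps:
h = -4122090
N(k, q) = 0
Q = 1153402 (Q = -7 + (1153409 - 1*0) = -7 + (1153409 + 0) = -7 + 1153409 = 1153402)
(1387589 - 1*1500705)/(1/(679 - 1071) - 856*(-791)) + Q/h = (1387589 - 1*1500705)/(1/(679 - 1071) - 856*(-791)) + 1153402/(-4122090) = (1387589 - 1500705)/(1/(-392) + 677096) + 1153402*(-1/4122090) = -113116/(-1/392 + 677096) - 576701/2061045 = -113116/265421631/392 - 576701/2061045 = -113116*392/265421631 - 576701/2061045 = -44341472/265421631 - 576701/2061045 = -81486229725857/182348641821465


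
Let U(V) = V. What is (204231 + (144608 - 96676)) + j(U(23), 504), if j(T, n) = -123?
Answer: 252040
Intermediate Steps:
(204231 + (144608 - 96676)) + j(U(23), 504) = (204231 + (144608 - 96676)) - 123 = (204231 + 47932) - 123 = 252163 - 123 = 252040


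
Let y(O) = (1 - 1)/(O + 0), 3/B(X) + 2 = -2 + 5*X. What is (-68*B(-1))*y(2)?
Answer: 0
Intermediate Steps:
B(X) = 3/(-4 + 5*X) (B(X) = 3/(-2 + (-2 + 5*X)) = 3/(-4 + 5*X))
y(O) = 0 (y(O) = 0/O = 0)
(-68*B(-1))*y(2) = -204/(-4 + 5*(-1))*0 = -204/(-4 - 5)*0 = -204/(-9)*0 = -204*(-1)/9*0 = -68*(-⅓)*0 = (68/3)*0 = 0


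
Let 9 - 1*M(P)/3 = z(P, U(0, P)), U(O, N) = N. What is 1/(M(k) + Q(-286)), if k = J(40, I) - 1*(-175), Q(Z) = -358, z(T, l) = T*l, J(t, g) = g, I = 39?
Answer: -1/137719 ≈ -7.2612e-6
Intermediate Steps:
k = 214 (k = 39 - 1*(-175) = 39 + 175 = 214)
M(P) = 27 - 3*P² (M(P) = 27 - 3*P*P = 27 - 3*P²)
1/(M(k) + Q(-286)) = 1/((27 - 3*214²) - 358) = 1/((27 - 3*45796) - 358) = 1/((27 - 137388) - 358) = 1/(-137361 - 358) = 1/(-137719) = -1/137719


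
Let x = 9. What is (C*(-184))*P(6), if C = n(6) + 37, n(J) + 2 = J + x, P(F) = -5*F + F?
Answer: 220800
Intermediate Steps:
P(F) = -4*F
n(J) = 7 + J (n(J) = -2 + (J + 9) = -2 + (9 + J) = 7 + J)
C = 50 (C = (7 + 6) + 37 = 13 + 37 = 50)
(C*(-184))*P(6) = (50*(-184))*(-4*6) = -9200*(-24) = 220800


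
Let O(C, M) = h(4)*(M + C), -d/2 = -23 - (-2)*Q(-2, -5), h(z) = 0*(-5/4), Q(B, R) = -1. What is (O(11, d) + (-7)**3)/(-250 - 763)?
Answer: 343/1013 ≈ 0.33860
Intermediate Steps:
h(z) = 0 (h(z) = 0*(-5*1/4) = 0*(-5/4) = 0)
d = 50 (d = -2*(-23 - (-2)*(-1)) = -2*(-23 - 1*2) = -2*(-23 - 2) = -2*(-25) = 50)
O(C, M) = 0 (O(C, M) = 0*(M + C) = 0*(C + M) = 0)
(O(11, d) + (-7)**3)/(-250 - 763) = (0 + (-7)**3)/(-250 - 763) = (0 - 343)/(-1013) = -343*(-1/1013) = 343/1013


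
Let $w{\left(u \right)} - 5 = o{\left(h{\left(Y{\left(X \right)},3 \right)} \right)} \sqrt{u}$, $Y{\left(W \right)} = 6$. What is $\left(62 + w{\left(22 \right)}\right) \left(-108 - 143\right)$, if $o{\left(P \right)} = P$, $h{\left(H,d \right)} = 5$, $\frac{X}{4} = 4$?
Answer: $-16817 - 1255 \sqrt{22} \approx -22703.0$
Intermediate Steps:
$X = 16$ ($X = 4 \cdot 4 = 16$)
$w{\left(u \right)} = 5 + 5 \sqrt{u}$
$\left(62 + w{\left(22 \right)}\right) \left(-108 - 143\right) = \left(62 + \left(5 + 5 \sqrt{22}\right)\right) \left(-108 - 143\right) = \left(67 + 5 \sqrt{22}\right) \left(-251\right) = -16817 - 1255 \sqrt{22}$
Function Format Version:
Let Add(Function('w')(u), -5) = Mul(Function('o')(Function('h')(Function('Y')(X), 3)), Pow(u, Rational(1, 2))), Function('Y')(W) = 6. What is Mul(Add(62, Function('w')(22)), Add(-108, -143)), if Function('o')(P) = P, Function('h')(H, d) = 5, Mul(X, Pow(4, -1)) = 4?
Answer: Add(-16817, Mul(-1255, Pow(22, Rational(1, 2)))) ≈ -22703.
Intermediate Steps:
X = 16 (X = Mul(4, 4) = 16)
Function('w')(u) = Add(5, Mul(5, Pow(u, Rational(1, 2))))
Mul(Add(62, Function('w')(22)), Add(-108, -143)) = Mul(Add(62, Add(5, Mul(5, Pow(22, Rational(1, 2))))), Add(-108, -143)) = Mul(Add(67, Mul(5, Pow(22, Rational(1, 2)))), -251) = Add(-16817, Mul(-1255, Pow(22, Rational(1, 2))))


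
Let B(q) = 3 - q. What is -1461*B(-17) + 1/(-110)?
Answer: -3214201/110 ≈ -29220.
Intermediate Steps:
-1461*B(-17) + 1/(-110) = -1461*(3 - 1*(-17)) + 1/(-110) = -1461*(3 + 17) - 1/110 = -1461*20 - 1/110 = -29220 - 1/110 = -3214201/110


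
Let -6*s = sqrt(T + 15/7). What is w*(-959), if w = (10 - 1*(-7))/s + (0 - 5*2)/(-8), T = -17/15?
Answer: -4795/4 + 48909*sqrt(11130)/53 ≈ 96157.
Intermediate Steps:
T = -17/15 (T = -17*1/15 = -17/15 ≈ -1.1333)
s = -sqrt(11130)/630 (s = -sqrt(-17/15 + 15/7)/6 = -sqrt(11130)/630 ≈ -0.16746)
w = 5/4 - 51*sqrt(11130)/53 (w = (10 - 1*(-7))/((-sqrt(11130)/630)) + (0 - 5*2)/(-8) = (10 + 7)*(-3*sqrt(11130)/53) + (0 - 10)*(-1/8) = 17*(-3*sqrt(11130)/53) - 10*(-1/8) = -51*sqrt(11130)/53 + 5/4 = 5/4 - 51*sqrt(11130)/53 ≈ -100.27)
w*(-959) = (5/4 - 51*sqrt(11130)/53)*(-959) = -4795/4 + 48909*sqrt(11130)/53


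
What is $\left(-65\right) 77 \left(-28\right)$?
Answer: $140140$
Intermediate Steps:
$\left(-65\right) 77 \left(-28\right) = \left(-5005\right) \left(-28\right) = 140140$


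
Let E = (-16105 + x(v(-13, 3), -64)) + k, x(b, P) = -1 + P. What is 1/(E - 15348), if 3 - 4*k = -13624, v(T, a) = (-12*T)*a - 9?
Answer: -4/112445 ≈ -3.5573e-5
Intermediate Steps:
v(T, a) = -9 - 12*T*a (v(T, a) = -12*T*a - 9 = -9 - 12*T*a)
k = 13627/4 (k = ¾ - ¼*(-13624) = ¾ + 3406 = 13627/4 ≈ 3406.8)
E = -51053/4 (E = (-16105 + (-1 - 64)) + 13627/4 = (-16105 - 65) + 13627/4 = -16170 + 13627/4 = -51053/4 ≈ -12763.)
1/(E - 15348) = 1/(-51053/4 - 15348) = 1/(-112445/4) = -4/112445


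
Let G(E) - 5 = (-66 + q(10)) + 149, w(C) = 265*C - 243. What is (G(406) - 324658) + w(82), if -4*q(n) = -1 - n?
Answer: -1212321/4 ≈ -3.0308e+5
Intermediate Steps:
w(C) = -243 + 265*C
q(n) = ¼ + n/4 (q(n) = -(-1 - n)/4 = ¼ + n/4)
G(E) = 363/4 (G(E) = 5 + ((-66 + (¼ + (¼)*10)) + 149) = 5 + ((-66 + (¼ + 5/2)) + 149) = 5 + ((-66 + 11/4) + 149) = 5 + (-253/4 + 149) = 5 + 343/4 = 363/4)
(G(406) - 324658) + w(82) = (363/4 - 324658) + (-243 + 265*82) = -1298269/4 + (-243 + 21730) = -1298269/4 + 21487 = -1212321/4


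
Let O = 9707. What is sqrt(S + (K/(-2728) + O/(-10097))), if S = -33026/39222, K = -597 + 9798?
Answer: I*sqrt(41954804030918189631946)/90029577396 ≈ 2.2751*I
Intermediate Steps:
K = 9201
S = -16513/19611 (S = -33026*1/39222 = -16513/19611 ≈ -0.84203)
sqrt(S + (K/(-2728) + O/(-10097))) = sqrt(-16513/19611 + (9201/(-2728) + 9707/(-10097))) = sqrt(-16513/19611 + (9201*(-1/2728) + 9707*(-1/10097))) = sqrt(-16513/19611 + (-9201/2728 - 9707/10097)) = sqrt(-16513/19611 - 119383193/27544616) = sqrt(-2796068041931/540177464376) = I*sqrt(41954804030918189631946)/90029577396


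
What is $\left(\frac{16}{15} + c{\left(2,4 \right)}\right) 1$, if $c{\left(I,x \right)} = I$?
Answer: $\frac{46}{15} \approx 3.0667$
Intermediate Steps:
$\left(\frac{16}{15} + c{\left(2,4 \right)}\right) 1 = \left(\frac{16}{15} + 2\right) 1 = \frac{46}{15} \cdot 1 = \frac{46}{15}$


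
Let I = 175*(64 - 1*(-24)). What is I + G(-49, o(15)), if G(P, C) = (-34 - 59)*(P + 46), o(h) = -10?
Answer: 15679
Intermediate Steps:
G(P, C) = -4278 - 93*P (G(P, C) = -93*(46 + P) = -4278 - 93*P)
I = 15400 (I = 175*(64 + 24) = 175*88 = 15400)
I + G(-49, o(15)) = 15400 + (-4278 - 93*(-49)) = 15400 + (-4278 + 4557) = 15400 + 279 = 15679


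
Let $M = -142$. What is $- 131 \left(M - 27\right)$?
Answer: $22139$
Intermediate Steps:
$- 131 \left(M - 27\right) = - 131 \left(-142 - 27\right) = \left(-131\right) \left(-169\right) = 22139$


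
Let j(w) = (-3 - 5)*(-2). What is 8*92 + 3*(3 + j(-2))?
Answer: 793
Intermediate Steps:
j(w) = 16 (j(w) = -8*(-2) = 16)
8*92 + 3*(3 + j(-2)) = 8*92 + 3*(3 + 16) = 736 + 3*19 = 736 + 57 = 793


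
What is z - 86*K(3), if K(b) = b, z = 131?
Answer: -127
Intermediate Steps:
z - 86*K(3) = 131 - 86*3 = 131 - 258 = -127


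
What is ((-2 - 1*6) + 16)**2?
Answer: 64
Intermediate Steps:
((-2 - 1*6) + 16)**2 = ((-2 - 6) + 16)**2 = (-8 + 16)**2 = 8**2 = 64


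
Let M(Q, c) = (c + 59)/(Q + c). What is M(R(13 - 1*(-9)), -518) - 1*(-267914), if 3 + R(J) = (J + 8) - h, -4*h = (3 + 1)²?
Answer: 130474577/487 ≈ 2.6792e+5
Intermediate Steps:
h = -4 (h = -(3 + 1)²/4 = -¼*4² = -¼*16 = -4)
R(J) = 9 + J (R(J) = -3 + ((J + 8) - 1*(-4)) = -3 + ((8 + J) + 4) = -3 + (12 + J) = 9 + J)
M(Q, c) = (59 + c)/(Q + c)
M(R(13 - 1*(-9)), -518) - 1*(-267914) = (59 - 518)/((9 + (13 - 1*(-9))) - 518) - 1*(-267914) = -459/((9 + (13 + 9)) - 518) + 267914 = -459/((9 + 22) - 518) + 267914 = -459/(31 - 518) + 267914 = -459/(-487) + 267914 = -1/487*(-459) + 267914 = 459/487 + 267914 = 130474577/487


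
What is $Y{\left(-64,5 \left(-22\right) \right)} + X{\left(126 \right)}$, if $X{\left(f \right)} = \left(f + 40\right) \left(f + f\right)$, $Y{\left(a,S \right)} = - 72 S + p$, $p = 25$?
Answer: $49777$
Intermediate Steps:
$Y{\left(a,S \right)} = 25 - 72 S$ ($Y{\left(a,S \right)} = - 72 S + 25 = 25 - 72 S$)
$X{\left(f \right)} = 2 f \left(40 + f\right)$ ($X{\left(f \right)} = \left(40 + f\right) 2 f = 2 f \left(40 + f\right)$)
$Y{\left(-64,5 \left(-22\right) \right)} + X{\left(126 \right)} = \left(25 - 72 \cdot 5 \left(-22\right)\right) + 2 \cdot 126 \left(40 + 126\right) = \left(25 - -7920\right) + 2 \cdot 126 \cdot 166 = \left(25 + 7920\right) + 41832 = 7945 + 41832 = 49777$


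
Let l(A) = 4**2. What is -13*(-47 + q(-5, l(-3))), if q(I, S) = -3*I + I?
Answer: 481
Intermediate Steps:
l(A) = 16
q(I, S) = -2*I
-13*(-47 + q(-5, l(-3))) = -13*(-47 - 2*(-5)) = -13*(-47 + 10) = -13*(-37) = 481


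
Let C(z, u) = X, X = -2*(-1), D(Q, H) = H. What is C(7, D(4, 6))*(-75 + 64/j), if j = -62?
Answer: -4714/31 ≈ -152.06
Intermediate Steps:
X = 2
C(z, u) = 2
C(7, D(4, 6))*(-75 + 64/j) = 2*(-75 + 64/(-62)) = 2*(-75 + 64*(-1/62)) = 2*(-75 - 32/31) = 2*(-2357/31) = -4714/31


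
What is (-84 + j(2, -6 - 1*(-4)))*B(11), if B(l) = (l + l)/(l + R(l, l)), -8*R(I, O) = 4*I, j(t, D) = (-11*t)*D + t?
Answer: -152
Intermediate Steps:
j(t, D) = t - 11*D*t (j(t, D) = -11*D*t + t = t - 11*D*t)
R(I, O) = -I/2
B(l) = 4 (B(l) = (l + l)/(l - l/2) = (2*l)/((l/2)) = (2*l)*(2/l) = 4)
(-84 + j(2, -6 - 1*(-4)))*B(11) = (-84 + 2*(1 - 11*(-6 - 1*(-4))))*4 = (-84 + 2*(1 - 11*(-6 + 4)))*4 = (-84 + 2*(1 - 11*(-2)))*4 = (-84 + 2*(1 + 22))*4 = (-84 + 2*23)*4 = (-84 + 46)*4 = -38*4 = -152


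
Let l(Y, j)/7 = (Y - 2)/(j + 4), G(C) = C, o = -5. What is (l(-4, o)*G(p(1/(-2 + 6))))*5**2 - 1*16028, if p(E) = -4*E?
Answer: -17078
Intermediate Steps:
l(Y, j) = 7*(-2 + Y)/(4 + j) (l(Y, j) = 7*((Y - 2)/(j + 4)) = 7*((-2 + Y)/(4 + j)) = 7*(-2 + Y)/(4 + j))
(l(-4, o)*G(p(1/(-2 + 6))))*5**2 - 1*16028 = ((7*(-2 - 4)/(4 - 5))*(-4/(-2 + 6)))*5**2 - 1*16028 = ((7*(-6)/(-1))*(-4/4))*25 - 16028 = ((7*(-1)*(-6))*(-4*1/4))*25 - 16028 = (42*(-1))*25 - 16028 = -42*25 - 16028 = -1050 - 16028 = -17078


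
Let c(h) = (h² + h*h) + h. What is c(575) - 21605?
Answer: 640220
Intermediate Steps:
c(h) = h + 2*h² (c(h) = (h² + h²) + h = 2*h² + h = h + 2*h²)
c(575) - 21605 = 575*(1 + 2*575) - 21605 = 575*(1 + 1150) - 21605 = 575*1151 - 21605 = 661825 - 21605 = 640220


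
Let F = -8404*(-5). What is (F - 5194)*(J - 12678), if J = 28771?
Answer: 592640818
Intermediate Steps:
F = 42020
(F - 5194)*(J - 12678) = (42020 - 5194)*(28771 - 12678) = 36826*16093 = 592640818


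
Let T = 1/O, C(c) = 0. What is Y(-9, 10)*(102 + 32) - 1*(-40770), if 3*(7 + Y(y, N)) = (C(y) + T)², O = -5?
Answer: 2987534/75 ≈ 39834.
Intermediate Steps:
T = -⅕ (T = 1/(-5) = -⅕ ≈ -0.20000)
Y(y, N) = -524/75 (Y(y, N) = -7 + (0 - ⅕)²/3 = -7 + (-⅕)²/3 = -7 + (⅓)*(1/25) = -7 + 1/75 = -524/75)
Y(-9, 10)*(102 + 32) - 1*(-40770) = -524*(102 + 32)/75 - 1*(-40770) = -524/75*134 + 40770 = -70216/75 + 40770 = 2987534/75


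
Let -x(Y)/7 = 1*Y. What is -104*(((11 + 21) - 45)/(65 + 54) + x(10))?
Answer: 867672/119 ≈ 7291.4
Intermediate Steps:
x(Y) = -7*Y
-104*(((11 + 21) - 45)/(65 + 54) + x(10)) = -104*(((11 + 21) - 45)/(65 + 54) - 7*10) = -104*((32 - 45)/119 - 70) = -104*(-13*1/119 - 70) = -104*(-13/119 - 70) = -104*(-8343/119) = 867672/119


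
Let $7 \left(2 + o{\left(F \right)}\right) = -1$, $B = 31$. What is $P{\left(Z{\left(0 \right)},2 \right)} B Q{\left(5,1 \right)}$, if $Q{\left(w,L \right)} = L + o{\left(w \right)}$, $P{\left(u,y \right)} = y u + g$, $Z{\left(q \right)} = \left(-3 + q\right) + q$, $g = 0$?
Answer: $\frac{1488}{7} \approx 212.57$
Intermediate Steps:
$o{\left(F \right)} = - \frac{15}{7}$ ($o{\left(F \right)} = -2 + \frac{1}{7} \left(-1\right) = -2 - \frac{1}{7} = - \frac{15}{7}$)
$Z{\left(q \right)} = -3 + 2 q$
$P{\left(u,y \right)} = u y$ ($P{\left(u,y \right)} = y u + 0 = u y + 0 = u y$)
$Q{\left(w,L \right)} = - \frac{15}{7} + L$ ($Q{\left(w,L \right)} = L - \frac{15}{7} = - \frac{15}{7} + L$)
$P{\left(Z{\left(0 \right)},2 \right)} B Q{\left(5,1 \right)} = \left(-3 + 2 \cdot 0\right) 2 \cdot 31 \left(- \frac{15}{7} + 1\right) = \left(-3 + 0\right) 2 \cdot 31 \left(- \frac{8}{7}\right) = \left(-3\right) 2 \left(- \frac{248}{7}\right) = \left(-6\right) \left(- \frac{248}{7}\right) = \frac{1488}{7}$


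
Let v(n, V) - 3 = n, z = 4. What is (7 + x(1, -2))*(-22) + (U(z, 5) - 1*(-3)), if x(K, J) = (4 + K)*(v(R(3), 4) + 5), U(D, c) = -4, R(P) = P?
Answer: -1365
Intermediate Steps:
v(n, V) = 3 + n
x(K, J) = 44 + 11*K (x(K, J) = (4 + K)*((3 + 3) + 5) = (4 + K)*(6 + 5) = (4 + K)*11 = 44 + 11*K)
(7 + x(1, -2))*(-22) + (U(z, 5) - 1*(-3)) = (7 + (44 + 11*1))*(-22) + (-4 - 1*(-3)) = (7 + (44 + 11))*(-22) + (-4 + 3) = (7 + 55)*(-22) - 1 = 62*(-22) - 1 = -1364 - 1 = -1365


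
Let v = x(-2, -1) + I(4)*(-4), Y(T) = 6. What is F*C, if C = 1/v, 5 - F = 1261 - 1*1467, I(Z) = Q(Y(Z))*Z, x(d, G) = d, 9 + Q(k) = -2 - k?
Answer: 211/270 ≈ 0.78148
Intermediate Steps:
Q(k) = -11 - k (Q(k) = -9 + (-2 - k) = -11 - k)
I(Z) = -17*Z (I(Z) = (-11 - 1*6)*Z = (-11 - 6)*Z = -17*Z)
F = 211 (F = 5 - (1261 - 1*1467) = 5 - (1261 - 1467) = 5 - 1*(-206) = 5 + 206 = 211)
v = 270 (v = -2 - 17*4*(-4) = -2 - 68*(-4) = -2 + 272 = 270)
C = 1/270 ≈ 0.0037037
F*C = 211*(1/270) = 211/270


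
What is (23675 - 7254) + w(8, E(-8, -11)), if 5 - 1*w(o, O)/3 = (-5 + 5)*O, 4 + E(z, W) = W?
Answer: 16436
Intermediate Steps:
E(z, W) = -4 + W
w(o, O) = 15 (w(o, O) = 15 - 3*(-5 + 5)*O = 15 - 0*O = 15 - 3*0 = 15 + 0 = 15)
(23675 - 7254) + w(8, E(-8, -11)) = (23675 - 7254) + 15 = 16421 + 15 = 16436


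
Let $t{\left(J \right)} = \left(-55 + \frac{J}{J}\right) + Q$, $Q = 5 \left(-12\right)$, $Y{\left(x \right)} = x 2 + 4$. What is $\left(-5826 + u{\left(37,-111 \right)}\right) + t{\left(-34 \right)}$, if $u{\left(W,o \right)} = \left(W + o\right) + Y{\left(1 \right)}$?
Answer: $-6008$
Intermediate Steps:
$Y{\left(x \right)} = 4 + 2 x$ ($Y{\left(x \right)} = 2 x + 4 = 4 + 2 x$)
$Q = -60$
$u{\left(W,o \right)} = 6 + W + o$ ($u{\left(W,o \right)} = \left(W + o\right) + \left(4 + 2 \cdot 1\right) = \left(W + o\right) + \left(4 + 2\right) = \left(W + o\right) + 6 = 6 + W + o$)
$t{\left(J \right)} = -114$ ($t{\left(J \right)} = \left(-55 + \frac{J}{J}\right) - 60 = \left(-55 + 1\right) - 60 = -54 - 60 = -114$)
$\left(-5826 + u{\left(37,-111 \right)}\right) + t{\left(-34 \right)} = \left(-5826 + \left(6 + 37 - 111\right)\right) - 114 = \left(-5826 - 68\right) - 114 = -5894 - 114 = -6008$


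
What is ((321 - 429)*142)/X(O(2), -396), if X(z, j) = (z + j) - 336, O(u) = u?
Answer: 7668/365 ≈ 21.008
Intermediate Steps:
X(z, j) = -336 + j + z (X(z, j) = (j + z) - 336 = -336 + j + z)
((321 - 429)*142)/X(O(2), -396) = ((321 - 429)*142)/(-336 - 396 + 2) = -108*142/(-730) = -15336*(-1/730) = 7668/365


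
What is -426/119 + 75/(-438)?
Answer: -65171/17374 ≈ -3.7511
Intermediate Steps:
-426/119 + 75/(-438) = -426*1/119 + 75*(-1/438) = -426/119 - 25/146 = -65171/17374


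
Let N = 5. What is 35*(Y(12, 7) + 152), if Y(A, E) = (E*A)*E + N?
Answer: 26075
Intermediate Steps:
Y(A, E) = 5 + A*E² (Y(A, E) = (E*A)*E + 5 = (A*E)*E + 5 = A*E² + 5 = 5 + A*E²)
35*(Y(12, 7) + 152) = 35*((5 + 12*7²) + 152) = 35*((5 + 12*49) + 152) = 35*((5 + 588) + 152) = 35*(593 + 152) = 35*745 = 26075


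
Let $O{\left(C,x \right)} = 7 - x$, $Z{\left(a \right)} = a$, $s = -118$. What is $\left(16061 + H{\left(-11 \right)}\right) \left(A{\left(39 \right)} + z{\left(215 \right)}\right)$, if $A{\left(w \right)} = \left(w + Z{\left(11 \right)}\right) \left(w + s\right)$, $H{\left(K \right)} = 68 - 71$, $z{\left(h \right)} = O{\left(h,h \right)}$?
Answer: $-66769164$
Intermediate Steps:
$z{\left(h \right)} = 7 - h$
$H{\left(K \right)} = -3$
$A{\left(w \right)} = \left(-118 + w\right) \left(11 + w\right)$ ($A{\left(w \right)} = \left(w + 11\right) \left(w - 118\right) = \left(11 + w\right) \left(-118 + w\right) = \left(-118 + w\right) \left(11 + w\right)$)
$\left(16061 + H{\left(-11 \right)}\right) \left(A{\left(39 \right)} + z{\left(215 \right)}\right) = \left(16061 - 3\right) \left(\left(-1298 + 39^{2} - 4173\right) + \left(7 - 215\right)\right) = 16058 \left(\left(-1298 + 1521 - 4173\right) + \left(7 - 215\right)\right) = 16058 \left(-3950 - 208\right) = 16058 \left(-4158\right) = -66769164$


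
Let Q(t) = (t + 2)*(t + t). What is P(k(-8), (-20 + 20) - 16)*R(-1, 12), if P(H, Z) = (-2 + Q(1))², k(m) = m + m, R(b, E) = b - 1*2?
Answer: -48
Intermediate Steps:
R(b, E) = -2 + b (R(b, E) = b - 2 = -2 + b)
Q(t) = 2*t*(2 + t) (Q(t) = (2 + t)*(2*t) = 2*t*(2 + t))
k(m) = 2*m
P(H, Z) = 16 (P(H, Z) = (-2 + 2*1*(2 + 1))² = (-2 + 2*1*3)² = (-2 + 6)² = 4² = 16)
P(k(-8), (-20 + 20) - 16)*R(-1, 12) = 16*(-2 - 1) = 16*(-3) = -48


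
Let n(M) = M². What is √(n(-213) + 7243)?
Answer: 2*√13153 ≈ 229.37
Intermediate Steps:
√(n(-213) + 7243) = √((-213)² + 7243) = √(45369 + 7243) = √52612 = 2*√13153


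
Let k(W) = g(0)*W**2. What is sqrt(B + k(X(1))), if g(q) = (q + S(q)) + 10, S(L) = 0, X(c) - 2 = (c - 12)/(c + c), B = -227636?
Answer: I*sqrt(910054)/2 ≈ 476.98*I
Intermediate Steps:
X(c) = 2 + (-12 + c)/(2*c) (X(c) = 2 + (c - 12)/(c + c) = 2 + (-12 + c)/((2*c)) = 2 + (-12 + c)*(1/(2*c)) = 2 + (-12 + c)/(2*c))
g(q) = 10 + q (g(q) = (q + 0) + 10 = q + 10 = 10 + q)
k(W) = 10*W**2 (k(W) = (10 + 0)*W**2 = 10*W**2)
sqrt(B + k(X(1))) = sqrt(-227636 + 10*(5/2 - 6/1)**2) = sqrt(-227636 + 10*(5/2 - 6*1)**2) = sqrt(-227636 + 10*(5/2 - 6)**2) = sqrt(-227636 + 10*(-7/2)**2) = sqrt(-227636 + 10*(49/4)) = sqrt(-227636 + 245/2) = sqrt(-455027/2) = I*sqrt(910054)/2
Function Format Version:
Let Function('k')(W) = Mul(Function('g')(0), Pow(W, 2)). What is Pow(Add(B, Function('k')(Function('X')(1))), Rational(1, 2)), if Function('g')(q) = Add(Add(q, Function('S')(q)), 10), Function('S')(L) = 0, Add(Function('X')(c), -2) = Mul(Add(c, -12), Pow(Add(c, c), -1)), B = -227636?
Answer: Mul(Rational(1, 2), I, Pow(910054, Rational(1, 2))) ≈ Mul(476.98, I)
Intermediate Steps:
Function('X')(c) = Add(2, Mul(Rational(1, 2), Pow(c, -1), Add(-12, c))) (Function('X')(c) = Add(2, Mul(Add(c, -12), Pow(Add(c, c), -1))) = Add(2, Mul(Add(-12, c), Pow(Mul(2, c), -1))) = Add(2, Mul(Add(-12, c), Mul(Rational(1, 2), Pow(c, -1)))) = Add(2, Mul(Rational(1, 2), Pow(c, -1), Add(-12, c))))
Function('g')(q) = Add(10, q) (Function('g')(q) = Add(Add(q, 0), 10) = Add(q, 10) = Add(10, q))
Function('k')(W) = Mul(10, Pow(W, 2)) (Function('k')(W) = Mul(Add(10, 0), Pow(W, 2)) = Mul(10, Pow(W, 2)))
Pow(Add(B, Function('k')(Function('X')(1))), Rational(1, 2)) = Pow(Add(-227636, Mul(10, Pow(Add(Rational(5, 2), Mul(-6, Pow(1, -1))), 2))), Rational(1, 2)) = Pow(Add(-227636, Mul(10, Pow(Add(Rational(5, 2), Mul(-6, 1)), 2))), Rational(1, 2)) = Pow(Add(-227636, Mul(10, Pow(Add(Rational(5, 2), -6), 2))), Rational(1, 2)) = Pow(Add(-227636, Mul(10, Pow(Rational(-7, 2), 2))), Rational(1, 2)) = Pow(Add(-227636, Mul(10, Rational(49, 4))), Rational(1, 2)) = Pow(Add(-227636, Rational(245, 2)), Rational(1, 2)) = Pow(Rational(-455027, 2), Rational(1, 2)) = Mul(Rational(1, 2), I, Pow(910054, Rational(1, 2)))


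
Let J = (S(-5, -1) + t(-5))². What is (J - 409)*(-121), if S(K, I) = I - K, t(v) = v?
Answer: 49368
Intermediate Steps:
J = 1 (J = ((-1 - 1*(-5)) - 5)² = ((-1 + 5) - 5)² = (4 - 5)² = (-1)² = 1)
(J - 409)*(-121) = (1 - 409)*(-121) = -408*(-121) = 49368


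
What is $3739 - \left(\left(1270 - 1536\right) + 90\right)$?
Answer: $3915$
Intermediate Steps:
$3739 - \left(\left(1270 - 1536\right) + 90\right) = 3739 - \left(-266 + 90\right) = 3739 - -176 = 3739 + 176 = 3915$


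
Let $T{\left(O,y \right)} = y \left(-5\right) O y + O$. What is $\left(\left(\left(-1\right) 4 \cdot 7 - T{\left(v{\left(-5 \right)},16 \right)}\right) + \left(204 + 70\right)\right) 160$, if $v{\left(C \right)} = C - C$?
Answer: $39360$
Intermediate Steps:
$v{\left(C \right)} = 0$
$T{\left(O,y \right)} = O - 5 O y^{2}$ ($T{\left(O,y \right)} = - 5 y O y + O = - 5 O y y + O = - 5 O y^{2} + O = O - 5 O y^{2}$)
$\left(\left(\left(-1\right) 4 \cdot 7 - T{\left(v{\left(-5 \right)},16 \right)}\right) + \left(204 + 70\right)\right) 160 = \left(\left(\left(-1\right) 4 \cdot 7 - 0 \left(1 - 5 \cdot 16^{2}\right)\right) + \left(204 + 70\right)\right) 160 = \left(\left(\left(-4\right) 7 - 0 \left(1 - 1280\right)\right) + 274\right) 160 = \left(\left(-28 - 0 \left(1 - 1280\right)\right) + 274\right) 160 = \left(\left(-28 - 0 \left(-1279\right)\right) + 274\right) 160 = \left(\left(-28 - 0\right) + 274\right) 160 = \left(\left(-28 + 0\right) + 274\right) 160 = \left(-28 + 274\right) 160 = 246 \cdot 160 = 39360$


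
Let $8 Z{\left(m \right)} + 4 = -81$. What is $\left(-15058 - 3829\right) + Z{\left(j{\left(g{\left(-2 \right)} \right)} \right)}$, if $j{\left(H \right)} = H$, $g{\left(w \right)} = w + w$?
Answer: $- \frac{151181}{8} \approx -18898.0$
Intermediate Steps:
$g{\left(w \right)} = 2 w$
$Z{\left(m \right)} = - \frac{85}{8}$ ($Z{\left(m \right)} = - \frac{1}{2} + \frac{1}{8} \left(-81\right) = - \frac{1}{2} - \frac{81}{8} = - \frac{85}{8}$)
$\left(-15058 - 3829\right) + Z{\left(j{\left(g{\left(-2 \right)} \right)} \right)} = \left(-15058 - 3829\right) - \frac{85}{8} = -18887 - \frac{85}{8} = - \frac{151181}{8}$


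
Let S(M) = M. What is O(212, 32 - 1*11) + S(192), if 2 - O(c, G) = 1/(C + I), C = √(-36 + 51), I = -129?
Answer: 1075191/5542 + √15/16626 ≈ 194.01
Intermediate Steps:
C = √15 ≈ 3.8730
O(c, G) = 2 - 1/(-129 + √15) (O(c, G) = 2 - 1/(√15 - 129) = 2 - 1/(-129 + √15))
O(212, 32 - 1*11) + S(192) = (11127/5542 + √15/16626) + 192 = 1075191/5542 + √15/16626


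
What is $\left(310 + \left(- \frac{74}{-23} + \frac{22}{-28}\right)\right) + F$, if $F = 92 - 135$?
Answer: $\frac{86757}{322} \approx 269.43$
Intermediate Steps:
$F = -43$
$\left(310 + \left(- \frac{74}{-23} + \frac{22}{-28}\right)\right) + F = \left(310 + \left(- \frac{74}{-23} + \frac{22}{-28}\right)\right) - 43 = \left(310 + \left(\left(-74\right) \left(- \frac{1}{23}\right) + 22 \left(- \frac{1}{28}\right)\right)\right) - 43 = \left(310 + \left(\frac{74}{23} - \frac{11}{14}\right)\right) - 43 = \left(310 + \frac{783}{322}\right) - 43 = \frac{100603}{322} - 43 = \frac{86757}{322}$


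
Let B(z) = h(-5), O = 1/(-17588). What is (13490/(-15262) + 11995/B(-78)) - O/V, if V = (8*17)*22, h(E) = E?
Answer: -963717468014513/401568371776 ≈ -2399.9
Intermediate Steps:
V = 2992 (V = 136*22 = 2992)
O = -1/17588 ≈ -5.6857e-5
B(z) = -5
(13490/(-15262) + 11995/B(-78)) - O/V = (13490/(-15262) + 11995/(-5)) - (-1)/(17588*2992) = (13490*(-1/15262) + 11995*(-⅕)) - (-1)/(17588*2992) = (-6745/7631 - 2399) - 1*(-1/52623296) = -18313514/7631 + 1/52623296 = -963717468014513/401568371776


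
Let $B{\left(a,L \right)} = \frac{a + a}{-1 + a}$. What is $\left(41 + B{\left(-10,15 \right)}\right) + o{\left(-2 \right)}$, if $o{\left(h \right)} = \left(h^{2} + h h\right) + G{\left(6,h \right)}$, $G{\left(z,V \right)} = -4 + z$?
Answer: $\frac{581}{11} \approx 52.818$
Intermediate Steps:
$B{\left(a,L \right)} = \frac{2 a}{-1 + a}$
$o{\left(h \right)} = 2 + 2 h^{2}$ ($o{\left(h \right)} = \left(h^{2} + h h\right) + \left(-4 + 6\right) = \left(h^{2} + h^{2}\right) + 2 = 2 h^{2} + 2 = 2 + 2 h^{2}$)
$\left(41 + B{\left(-10,15 \right)}\right) + o{\left(-2 \right)} = \left(41 + 2 \left(-10\right) \frac{1}{-1 - 10}\right) + \left(2 + 2 \left(-2\right)^{2}\right) = \left(41 + 2 \left(-10\right) \frac{1}{-11}\right) + \left(2 + 2 \cdot 4\right) = \left(41 + 2 \left(-10\right) \left(- \frac{1}{11}\right)\right) + \left(2 + 8\right) = \left(41 + \frac{20}{11}\right) + 10 = \frac{471}{11} + 10 = \frac{581}{11}$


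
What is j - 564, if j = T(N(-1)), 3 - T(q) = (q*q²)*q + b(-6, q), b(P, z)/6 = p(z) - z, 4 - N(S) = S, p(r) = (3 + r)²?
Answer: -1540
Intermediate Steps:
N(S) = 4 - S
b(P, z) = -6*z + 6*(3 + z)² (b(P, z) = 6*((3 + z)² - z) = -6*z + 6*(3 + z)²)
T(q) = 3 - q⁴ - 6*(3 + q)² + 6*q (T(q) = 3 - ((q*q²)*q + (-6*q + 6*(3 + q)²)) = 3 - (q³*q + (-6*q + 6*(3 + q)²)) = 3 - (q⁴ + (-6*q + 6*(3 + q)²)) = 3 - (q⁴ - 6*q + 6*(3 + q)²) = 3 + (-q⁴ - 6*(3 + q)² + 6*q) = 3 - q⁴ - 6*(3 + q)² + 6*q)
j = -976 (j = 3 - (4 - 1*(-1))⁴ - 6*(3 + (4 - 1*(-1)))² + 6*(4 - 1*(-1)) = 3 - (4 + 1)⁴ - 6*(3 + (4 + 1))² + 6*(4 + 1) = 3 - 1*5⁴ - 6*(3 + 5)² + 6*5 = 3 - 1*625 - 6*8² + 30 = 3 - 625 - 6*64 + 30 = 3 - 625 - 384 + 30 = -976)
j - 564 = -976 - 564 = -1540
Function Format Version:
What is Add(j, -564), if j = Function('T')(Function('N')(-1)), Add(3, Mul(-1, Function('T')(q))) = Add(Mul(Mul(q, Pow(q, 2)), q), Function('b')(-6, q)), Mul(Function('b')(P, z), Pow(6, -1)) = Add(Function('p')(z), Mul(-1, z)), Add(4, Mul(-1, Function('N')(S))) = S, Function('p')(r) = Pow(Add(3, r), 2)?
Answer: -1540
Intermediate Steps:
Function('N')(S) = Add(4, Mul(-1, S))
Function('b')(P, z) = Add(Mul(-6, z), Mul(6, Pow(Add(3, z), 2))) (Function('b')(P, z) = Mul(6, Add(Pow(Add(3, z), 2), Mul(-1, z))) = Add(Mul(-6, z), Mul(6, Pow(Add(3, z), 2))))
Function('T')(q) = Add(3, Mul(-1, Pow(q, 4)), Mul(-6, Pow(Add(3, q), 2)), Mul(6, q)) (Function('T')(q) = Add(3, Mul(-1, Add(Mul(Mul(q, Pow(q, 2)), q), Add(Mul(-6, q), Mul(6, Pow(Add(3, q), 2)))))) = Add(3, Mul(-1, Add(Mul(Pow(q, 3), q), Add(Mul(-6, q), Mul(6, Pow(Add(3, q), 2)))))) = Add(3, Mul(-1, Add(Pow(q, 4), Add(Mul(-6, q), Mul(6, Pow(Add(3, q), 2)))))) = Add(3, Mul(-1, Add(Pow(q, 4), Mul(-6, q), Mul(6, Pow(Add(3, q), 2))))) = Add(3, Add(Mul(-1, Pow(q, 4)), Mul(-6, Pow(Add(3, q), 2)), Mul(6, q))) = Add(3, Mul(-1, Pow(q, 4)), Mul(-6, Pow(Add(3, q), 2)), Mul(6, q)))
j = -976 (j = Add(3, Mul(-1, Pow(Add(4, Mul(-1, -1)), 4)), Mul(-6, Pow(Add(3, Add(4, Mul(-1, -1))), 2)), Mul(6, Add(4, Mul(-1, -1)))) = Add(3, Mul(-1, Pow(Add(4, 1), 4)), Mul(-6, Pow(Add(3, Add(4, 1)), 2)), Mul(6, Add(4, 1))) = Add(3, Mul(-1, Pow(5, 4)), Mul(-6, Pow(Add(3, 5), 2)), Mul(6, 5)) = Add(3, Mul(-1, 625), Mul(-6, Pow(8, 2)), 30) = Add(3, -625, Mul(-6, 64), 30) = Add(3, -625, -384, 30) = -976)
Add(j, -564) = Add(-976, -564) = -1540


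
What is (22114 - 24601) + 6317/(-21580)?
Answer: -53675777/21580 ≈ -2487.3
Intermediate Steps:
(22114 - 24601) + 6317/(-21580) = -2487 + 6317*(-1/21580) = -2487 - 6317/21580 = -53675777/21580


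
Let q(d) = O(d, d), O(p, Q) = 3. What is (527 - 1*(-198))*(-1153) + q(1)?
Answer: -835922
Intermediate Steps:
q(d) = 3
(527 - 1*(-198))*(-1153) + q(1) = (527 - 1*(-198))*(-1153) + 3 = (527 + 198)*(-1153) + 3 = 725*(-1153) + 3 = -835925 + 3 = -835922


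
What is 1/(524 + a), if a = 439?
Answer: 1/963 ≈ 0.0010384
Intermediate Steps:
1/(524 + a) = 1/(524 + 439) = 1/963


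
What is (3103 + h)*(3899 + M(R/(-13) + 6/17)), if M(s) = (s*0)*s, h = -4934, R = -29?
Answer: -7139069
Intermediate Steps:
M(s) = 0 (M(s) = 0*s = 0)
(3103 + h)*(3899 + M(R/(-13) + 6/17)) = (3103 - 4934)*(3899 + 0) = -1831*3899 = -7139069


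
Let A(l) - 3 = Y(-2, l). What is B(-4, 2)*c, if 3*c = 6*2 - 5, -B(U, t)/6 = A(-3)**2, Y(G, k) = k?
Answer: 0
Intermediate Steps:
A(l) = 3 + l
B(U, t) = 0 (B(U, t) = -6*(3 - 3)**2 = -6*0**2 = -6*0 = 0)
c = 7/3 (c = (6*2 - 5)/3 = (12 - 5)/3 = (1/3)*7 = 7/3 ≈ 2.3333)
B(-4, 2)*c = 0*(7/3) = 0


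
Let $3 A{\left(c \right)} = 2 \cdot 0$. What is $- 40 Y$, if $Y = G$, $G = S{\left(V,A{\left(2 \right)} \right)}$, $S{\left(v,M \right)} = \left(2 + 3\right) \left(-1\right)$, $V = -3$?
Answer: $200$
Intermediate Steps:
$A{\left(c \right)} = 0$ ($A{\left(c \right)} = \frac{2 \cdot 0}{3} = \frac{1}{3} \cdot 0 = 0$)
$S{\left(v,M \right)} = -5$ ($S{\left(v,M \right)} = 5 \left(-1\right) = -5$)
$G = -5$
$Y = -5$
$- 40 Y = \left(-40\right) \left(-5\right) = 200$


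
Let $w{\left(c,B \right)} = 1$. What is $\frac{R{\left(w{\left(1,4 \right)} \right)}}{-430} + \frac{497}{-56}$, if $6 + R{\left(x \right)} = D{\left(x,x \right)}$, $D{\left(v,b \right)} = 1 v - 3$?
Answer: $- \frac{15233}{1720} \approx -8.8564$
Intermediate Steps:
$D{\left(v,b \right)} = -3 + v$ ($D{\left(v,b \right)} = v - 3 = -3 + v$)
$R{\left(x \right)} = -9 + x$ ($R{\left(x \right)} = -6 + \left(-3 + x\right) = -9 + x$)
$\frac{R{\left(w{\left(1,4 \right)} \right)}}{-430} + \frac{497}{-56} = \frac{-9 + 1}{-430} + \frac{497}{-56} = \left(-8\right) \left(- \frac{1}{430}\right) + 497 \left(- \frac{1}{56}\right) = \frac{4}{215} - \frac{71}{8} = - \frac{15233}{1720}$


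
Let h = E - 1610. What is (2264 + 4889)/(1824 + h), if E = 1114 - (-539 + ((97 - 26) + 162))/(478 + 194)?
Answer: 34832/6469 ≈ 5.3844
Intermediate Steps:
E = 124819/112 (E = 1114 - (-539 + (71 + 162))/672 = 1114 - (-539 + 233)/672 = 1114 - (-306)/672 = 1114 - 1*(-51/112) = 1114 + 51/112 = 124819/112 ≈ 1114.5)
h = -55501/112 (h = 124819/112 - 1610 = -55501/112 ≈ -495.54)
(2264 + 4889)/(1824 + h) = (2264 + 4889)/(1824 - 55501/112) = 7153/(148787/112) = 7153*(112/148787) = 34832/6469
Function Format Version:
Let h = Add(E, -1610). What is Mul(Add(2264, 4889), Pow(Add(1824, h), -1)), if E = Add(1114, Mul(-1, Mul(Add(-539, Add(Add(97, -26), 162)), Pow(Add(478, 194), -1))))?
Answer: Rational(34832, 6469) ≈ 5.3844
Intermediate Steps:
E = Rational(124819, 112) (E = Add(1114, Mul(-1, Mul(Add(-539, Add(71, 162)), Pow(672, -1)))) = Add(1114, Mul(-1, Mul(Add(-539, 233), Rational(1, 672)))) = Add(1114, Mul(-1, Mul(-306, Rational(1, 672)))) = Add(1114, Mul(-1, Rational(-51, 112))) = Add(1114, Rational(51, 112)) = Rational(124819, 112) ≈ 1114.5)
h = Rational(-55501, 112) (h = Add(Rational(124819, 112), -1610) = Rational(-55501, 112) ≈ -495.54)
Mul(Add(2264, 4889), Pow(Add(1824, h), -1)) = Mul(Add(2264, 4889), Pow(Add(1824, Rational(-55501, 112)), -1)) = Mul(7153, Pow(Rational(148787, 112), -1)) = Mul(7153, Rational(112, 148787)) = Rational(34832, 6469)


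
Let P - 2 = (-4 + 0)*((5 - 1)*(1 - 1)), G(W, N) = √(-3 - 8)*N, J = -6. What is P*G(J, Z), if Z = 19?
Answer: 38*I*√11 ≈ 126.03*I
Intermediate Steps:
G(W, N) = I*N*√11 (G(W, N) = √(-11)*N = (I*√11)*N = I*N*√11)
P = 2 (P = 2 + (-4 + 0)*((5 - 1)*(1 - 1)) = 2 - 16*0 = 2 - 4*0 = 2 + 0 = 2)
P*G(J, Z) = 2*(I*19*√11) = 2*(19*I*√11) = 38*I*√11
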